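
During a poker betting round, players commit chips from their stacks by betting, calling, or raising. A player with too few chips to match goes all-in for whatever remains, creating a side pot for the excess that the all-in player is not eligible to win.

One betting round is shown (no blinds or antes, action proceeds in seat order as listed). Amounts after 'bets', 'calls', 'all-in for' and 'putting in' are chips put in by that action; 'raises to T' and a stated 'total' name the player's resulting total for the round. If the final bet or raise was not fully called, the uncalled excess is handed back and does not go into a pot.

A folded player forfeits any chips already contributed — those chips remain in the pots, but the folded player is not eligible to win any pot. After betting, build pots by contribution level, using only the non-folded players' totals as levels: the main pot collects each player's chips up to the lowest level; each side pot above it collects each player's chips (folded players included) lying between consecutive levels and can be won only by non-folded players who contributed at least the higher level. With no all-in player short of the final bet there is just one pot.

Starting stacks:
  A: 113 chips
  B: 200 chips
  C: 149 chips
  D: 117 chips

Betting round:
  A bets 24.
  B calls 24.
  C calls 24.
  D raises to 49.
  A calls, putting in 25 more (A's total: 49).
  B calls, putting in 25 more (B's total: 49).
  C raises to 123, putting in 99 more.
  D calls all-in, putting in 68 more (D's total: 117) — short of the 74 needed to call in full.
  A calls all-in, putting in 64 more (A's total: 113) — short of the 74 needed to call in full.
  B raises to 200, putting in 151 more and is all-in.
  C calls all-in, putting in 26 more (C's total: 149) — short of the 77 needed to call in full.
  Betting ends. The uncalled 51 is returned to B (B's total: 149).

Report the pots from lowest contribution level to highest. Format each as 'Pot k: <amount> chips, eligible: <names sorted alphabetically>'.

Pot 1: 452 chips, eligible: A, B, C, D
Pot 2: 12 chips, eligible: B, C, D
Pot 3: 64 chips, eligible: B, C

Derivation:
Contributions (after 51 returned to B): A=113, B=149, C=149, D=117
Pot levels (distinct totals of non-folded players): 113, 117, 149
Layer 1-113: 113 each from A, B, C, D = 113*4 = 452 chips; eligible A, B, C, D
Layer 114-117: 4 each from B, C, D = 4*3 = 12 chips; eligible B, C, D
Layer 118-149: 32 each from B, C = 32*2 = 64 chips; eligible B, C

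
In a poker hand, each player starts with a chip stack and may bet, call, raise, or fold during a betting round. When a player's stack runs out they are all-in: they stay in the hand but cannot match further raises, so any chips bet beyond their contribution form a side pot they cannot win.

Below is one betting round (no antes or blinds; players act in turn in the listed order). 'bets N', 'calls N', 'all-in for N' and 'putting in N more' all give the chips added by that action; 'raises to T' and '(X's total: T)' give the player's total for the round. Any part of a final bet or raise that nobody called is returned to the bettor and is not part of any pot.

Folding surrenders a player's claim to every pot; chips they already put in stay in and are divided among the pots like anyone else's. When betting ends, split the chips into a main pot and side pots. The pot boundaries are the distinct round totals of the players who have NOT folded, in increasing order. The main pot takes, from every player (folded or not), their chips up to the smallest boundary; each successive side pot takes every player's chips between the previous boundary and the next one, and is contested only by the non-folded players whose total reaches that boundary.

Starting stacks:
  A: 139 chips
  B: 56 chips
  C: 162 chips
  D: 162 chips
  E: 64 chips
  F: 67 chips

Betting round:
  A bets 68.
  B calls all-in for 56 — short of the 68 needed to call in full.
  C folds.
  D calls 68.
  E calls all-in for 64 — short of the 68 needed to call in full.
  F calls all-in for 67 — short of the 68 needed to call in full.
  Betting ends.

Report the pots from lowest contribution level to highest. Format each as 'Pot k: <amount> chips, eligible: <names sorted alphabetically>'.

Pot 1: 280 chips, eligible: A, B, D, E, F
Pot 2: 32 chips, eligible: A, D, E, F
Pot 3: 9 chips, eligible: A, D, F
Pot 4: 2 chips, eligible: A, D

Derivation:
Contributions: A=68, B=56, D=68, E=64, F=67
Folded: C
Pot levels (distinct totals of non-folded players): 56, 64, 67, 68
Layer 1-56: 56 each from A, B, D, E, F = 56*5 = 280 chips; eligible A, B, D, E, F
Layer 57-64: 8 each from A, D, E, F = 8*4 = 32 chips; eligible A, D, E, F
Layer 65-67: 3 each from A, D, F = 3*3 = 9 chips; eligible A, D, F
Layer 68-68: 1 each from A, D = 1*2 = 2 chips; eligible A, D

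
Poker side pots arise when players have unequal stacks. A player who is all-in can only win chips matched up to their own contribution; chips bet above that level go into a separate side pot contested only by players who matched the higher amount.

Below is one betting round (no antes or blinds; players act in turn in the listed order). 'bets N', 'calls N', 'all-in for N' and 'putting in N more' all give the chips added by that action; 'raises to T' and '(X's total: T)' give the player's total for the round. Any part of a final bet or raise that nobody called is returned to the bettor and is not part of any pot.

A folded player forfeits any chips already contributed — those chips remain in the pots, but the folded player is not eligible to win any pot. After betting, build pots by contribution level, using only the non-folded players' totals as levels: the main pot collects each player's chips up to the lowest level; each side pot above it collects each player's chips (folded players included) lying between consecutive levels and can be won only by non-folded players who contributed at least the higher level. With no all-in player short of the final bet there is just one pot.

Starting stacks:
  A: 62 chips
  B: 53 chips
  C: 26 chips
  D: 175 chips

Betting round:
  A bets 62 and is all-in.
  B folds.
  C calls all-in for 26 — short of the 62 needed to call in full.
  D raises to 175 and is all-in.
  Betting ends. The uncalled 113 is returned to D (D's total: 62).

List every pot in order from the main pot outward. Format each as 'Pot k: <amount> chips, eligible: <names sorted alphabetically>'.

Pot 1: 78 chips, eligible: A, C, D
Pot 2: 72 chips, eligible: A, D

Derivation:
Contributions (after 113 returned to D): A=62, C=26, D=62
Folded: B
Pot levels (distinct totals of non-folded players): 26, 62
Layer 1-26: 26 each from A, C, D = 26*3 = 78 chips; eligible A, C, D
Layer 27-62: 36 each from A, D = 36*2 = 72 chips; eligible A, D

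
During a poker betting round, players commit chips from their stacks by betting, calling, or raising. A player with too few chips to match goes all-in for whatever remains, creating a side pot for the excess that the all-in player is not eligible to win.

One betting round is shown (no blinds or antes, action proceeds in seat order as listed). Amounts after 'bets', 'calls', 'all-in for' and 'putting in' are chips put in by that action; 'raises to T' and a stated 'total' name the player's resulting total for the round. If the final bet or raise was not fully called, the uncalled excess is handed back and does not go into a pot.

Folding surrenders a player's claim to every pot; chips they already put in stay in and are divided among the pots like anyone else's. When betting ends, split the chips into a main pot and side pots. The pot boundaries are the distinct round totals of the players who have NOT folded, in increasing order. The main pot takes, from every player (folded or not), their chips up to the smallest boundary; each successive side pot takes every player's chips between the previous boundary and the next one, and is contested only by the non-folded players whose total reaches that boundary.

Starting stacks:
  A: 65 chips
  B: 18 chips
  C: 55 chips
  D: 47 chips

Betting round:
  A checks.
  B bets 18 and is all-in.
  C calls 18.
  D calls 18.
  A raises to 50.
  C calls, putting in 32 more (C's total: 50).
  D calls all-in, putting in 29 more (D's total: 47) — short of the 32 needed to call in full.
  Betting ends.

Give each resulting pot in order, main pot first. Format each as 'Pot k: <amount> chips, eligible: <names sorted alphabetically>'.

Contributions: A=50, B=18, C=50, D=47
Pot levels (distinct totals of non-folded players): 18, 47, 50
Layer 1-18: 18 each from A, B, C, D = 18*4 = 72 chips; eligible A, B, C, D
Layer 19-47: 29 each from A, C, D = 29*3 = 87 chips; eligible A, C, D
Layer 48-50: 3 each from A, C = 3*2 = 6 chips; eligible A, C

Pot 1: 72 chips, eligible: A, B, C, D
Pot 2: 87 chips, eligible: A, C, D
Pot 3: 6 chips, eligible: A, C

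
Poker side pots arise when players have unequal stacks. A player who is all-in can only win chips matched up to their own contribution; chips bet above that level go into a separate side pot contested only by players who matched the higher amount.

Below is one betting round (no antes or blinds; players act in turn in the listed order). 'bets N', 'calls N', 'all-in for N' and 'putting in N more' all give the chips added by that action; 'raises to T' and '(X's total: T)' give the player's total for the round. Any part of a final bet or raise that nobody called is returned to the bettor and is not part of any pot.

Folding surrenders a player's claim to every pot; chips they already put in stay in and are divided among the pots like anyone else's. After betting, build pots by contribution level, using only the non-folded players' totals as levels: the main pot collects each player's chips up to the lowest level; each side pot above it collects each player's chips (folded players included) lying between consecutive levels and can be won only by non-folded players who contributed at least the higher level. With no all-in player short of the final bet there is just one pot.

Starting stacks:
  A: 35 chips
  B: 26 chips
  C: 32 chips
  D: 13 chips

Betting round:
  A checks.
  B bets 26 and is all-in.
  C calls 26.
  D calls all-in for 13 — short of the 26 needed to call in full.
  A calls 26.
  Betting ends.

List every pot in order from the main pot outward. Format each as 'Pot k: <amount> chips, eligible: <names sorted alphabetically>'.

Pot 1: 52 chips, eligible: A, B, C, D
Pot 2: 39 chips, eligible: A, B, C

Derivation:
Contributions: A=26, B=26, C=26, D=13
Pot levels (distinct totals of non-folded players): 13, 26
Layer 1-13: 13 each from A, B, C, D = 13*4 = 52 chips; eligible A, B, C, D
Layer 14-26: 13 each from A, B, C = 13*3 = 39 chips; eligible A, B, C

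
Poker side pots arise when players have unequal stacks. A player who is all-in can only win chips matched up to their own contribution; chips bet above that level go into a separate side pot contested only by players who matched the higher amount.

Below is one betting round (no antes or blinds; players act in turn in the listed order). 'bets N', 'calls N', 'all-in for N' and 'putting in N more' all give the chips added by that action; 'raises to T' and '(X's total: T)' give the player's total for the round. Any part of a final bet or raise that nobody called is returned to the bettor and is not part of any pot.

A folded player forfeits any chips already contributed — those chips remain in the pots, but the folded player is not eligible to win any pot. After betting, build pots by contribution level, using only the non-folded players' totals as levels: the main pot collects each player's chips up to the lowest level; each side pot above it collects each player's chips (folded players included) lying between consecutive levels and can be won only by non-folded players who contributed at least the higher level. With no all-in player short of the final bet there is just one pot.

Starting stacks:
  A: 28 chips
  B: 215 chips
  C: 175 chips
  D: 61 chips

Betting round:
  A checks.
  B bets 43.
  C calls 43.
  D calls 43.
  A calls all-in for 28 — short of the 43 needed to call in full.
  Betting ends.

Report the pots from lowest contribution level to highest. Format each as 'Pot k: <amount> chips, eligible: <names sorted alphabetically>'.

Pot 1: 112 chips, eligible: A, B, C, D
Pot 2: 45 chips, eligible: B, C, D

Derivation:
Contributions: A=28, B=43, C=43, D=43
Pot levels (distinct totals of non-folded players): 28, 43
Layer 1-28: 28 each from A, B, C, D = 28*4 = 112 chips; eligible A, B, C, D
Layer 29-43: 15 each from B, C, D = 15*3 = 45 chips; eligible B, C, D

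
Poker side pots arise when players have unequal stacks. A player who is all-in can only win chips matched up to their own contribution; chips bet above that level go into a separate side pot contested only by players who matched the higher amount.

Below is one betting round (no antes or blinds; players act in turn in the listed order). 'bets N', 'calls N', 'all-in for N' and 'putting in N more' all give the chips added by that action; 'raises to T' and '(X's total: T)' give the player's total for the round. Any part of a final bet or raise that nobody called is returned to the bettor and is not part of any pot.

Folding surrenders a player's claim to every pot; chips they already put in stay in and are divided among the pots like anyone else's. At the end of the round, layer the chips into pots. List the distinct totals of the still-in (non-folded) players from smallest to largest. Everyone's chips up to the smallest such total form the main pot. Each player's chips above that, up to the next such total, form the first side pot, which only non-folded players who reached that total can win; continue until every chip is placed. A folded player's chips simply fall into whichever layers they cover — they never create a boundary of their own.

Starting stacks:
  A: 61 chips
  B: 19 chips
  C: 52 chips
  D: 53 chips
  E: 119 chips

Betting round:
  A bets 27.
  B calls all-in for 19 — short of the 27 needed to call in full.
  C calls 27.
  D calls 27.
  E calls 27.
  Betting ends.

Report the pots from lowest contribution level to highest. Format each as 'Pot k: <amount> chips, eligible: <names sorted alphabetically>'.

Pot 1: 95 chips, eligible: A, B, C, D, E
Pot 2: 32 chips, eligible: A, C, D, E

Derivation:
Contributions: A=27, B=19, C=27, D=27, E=27
Pot levels (distinct totals of non-folded players): 19, 27
Layer 1-19: 19 each from A, B, C, D, E = 19*5 = 95 chips; eligible A, B, C, D, E
Layer 20-27: 8 each from A, C, D, E = 8*4 = 32 chips; eligible A, C, D, E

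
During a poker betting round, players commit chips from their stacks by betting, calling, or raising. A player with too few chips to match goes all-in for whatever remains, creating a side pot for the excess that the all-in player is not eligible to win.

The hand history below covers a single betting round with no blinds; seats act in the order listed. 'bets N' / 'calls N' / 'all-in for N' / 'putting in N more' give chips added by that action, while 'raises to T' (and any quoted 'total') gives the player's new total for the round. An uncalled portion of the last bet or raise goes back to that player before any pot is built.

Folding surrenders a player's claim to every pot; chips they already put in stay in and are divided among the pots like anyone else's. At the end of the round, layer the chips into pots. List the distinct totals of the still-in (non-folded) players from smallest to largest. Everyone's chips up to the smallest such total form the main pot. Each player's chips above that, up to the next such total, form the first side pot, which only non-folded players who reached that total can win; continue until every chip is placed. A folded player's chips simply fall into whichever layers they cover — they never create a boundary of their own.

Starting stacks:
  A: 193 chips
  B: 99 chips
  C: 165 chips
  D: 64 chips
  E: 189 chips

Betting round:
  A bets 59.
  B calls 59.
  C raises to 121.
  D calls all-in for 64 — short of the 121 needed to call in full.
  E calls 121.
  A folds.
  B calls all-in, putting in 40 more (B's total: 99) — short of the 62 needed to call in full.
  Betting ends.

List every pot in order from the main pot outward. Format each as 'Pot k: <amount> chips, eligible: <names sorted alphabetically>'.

Contributions: A=59, B=99, C=121, D=64, E=121
Folded: A
Pot levels (distinct totals of non-folded players): 64, 99, 121
Layer 1-64: A 59 + B 64 + C 64 + D 64 + E 64 = 315 chips; eligible B, C, D, E
Layer 65-99: 35 each from B, C, E = 35*3 = 105 chips; eligible B, C, E
Layer 100-121: 22 each from C, E = 22*2 = 44 chips; eligible C, E

Pot 1: 315 chips, eligible: B, C, D, E
Pot 2: 105 chips, eligible: B, C, E
Pot 3: 44 chips, eligible: C, E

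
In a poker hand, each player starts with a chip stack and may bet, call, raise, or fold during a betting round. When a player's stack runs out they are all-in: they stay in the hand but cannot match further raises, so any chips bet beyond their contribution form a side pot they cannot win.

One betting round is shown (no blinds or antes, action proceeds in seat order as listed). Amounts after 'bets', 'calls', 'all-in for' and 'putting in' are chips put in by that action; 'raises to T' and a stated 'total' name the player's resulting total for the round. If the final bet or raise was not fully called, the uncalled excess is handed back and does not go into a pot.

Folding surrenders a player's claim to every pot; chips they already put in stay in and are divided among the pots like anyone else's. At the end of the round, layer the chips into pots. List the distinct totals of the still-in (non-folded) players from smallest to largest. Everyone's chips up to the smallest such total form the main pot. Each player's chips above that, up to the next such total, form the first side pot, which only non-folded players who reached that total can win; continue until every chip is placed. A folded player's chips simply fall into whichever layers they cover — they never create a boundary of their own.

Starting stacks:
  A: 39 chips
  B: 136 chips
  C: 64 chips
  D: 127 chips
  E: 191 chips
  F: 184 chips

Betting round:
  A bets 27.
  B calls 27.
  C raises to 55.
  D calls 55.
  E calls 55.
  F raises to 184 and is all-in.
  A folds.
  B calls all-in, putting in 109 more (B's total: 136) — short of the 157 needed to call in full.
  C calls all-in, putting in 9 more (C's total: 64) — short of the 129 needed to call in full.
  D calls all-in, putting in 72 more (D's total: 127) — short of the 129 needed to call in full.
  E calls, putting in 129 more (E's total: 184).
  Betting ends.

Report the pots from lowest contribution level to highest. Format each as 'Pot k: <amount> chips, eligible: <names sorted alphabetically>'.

Pot 1: 347 chips, eligible: B, C, D, E, F
Pot 2: 252 chips, eligible: B, D, E, F
Pot 3: 27 chips, eligible: B, E, F
Pot 4: 96 chips, eligible: E, F

Derivation:
Contributions: A=27, B=136, C=64, D=127, E=184, F=184
Folded: A
Pot levels (distinct totals of non-folded players): 64, 127, 136, 184
Layer 1-64: A 27 + B 64 + C 64 + D 64 + E 64 + F 64 = 347 chips; eligible B, C, D, E, F
Layer 65-127: 63 each from B, D, E, F = 63*4 = 252 chips; eligible B, D, E, F
Layer 128-136: 9 each from B, E, F = 9*3 = 27 chips; eligible B, E, F
Layer 137-184: 48 each from E, F = 48*2 = 96 chips; eligible E, F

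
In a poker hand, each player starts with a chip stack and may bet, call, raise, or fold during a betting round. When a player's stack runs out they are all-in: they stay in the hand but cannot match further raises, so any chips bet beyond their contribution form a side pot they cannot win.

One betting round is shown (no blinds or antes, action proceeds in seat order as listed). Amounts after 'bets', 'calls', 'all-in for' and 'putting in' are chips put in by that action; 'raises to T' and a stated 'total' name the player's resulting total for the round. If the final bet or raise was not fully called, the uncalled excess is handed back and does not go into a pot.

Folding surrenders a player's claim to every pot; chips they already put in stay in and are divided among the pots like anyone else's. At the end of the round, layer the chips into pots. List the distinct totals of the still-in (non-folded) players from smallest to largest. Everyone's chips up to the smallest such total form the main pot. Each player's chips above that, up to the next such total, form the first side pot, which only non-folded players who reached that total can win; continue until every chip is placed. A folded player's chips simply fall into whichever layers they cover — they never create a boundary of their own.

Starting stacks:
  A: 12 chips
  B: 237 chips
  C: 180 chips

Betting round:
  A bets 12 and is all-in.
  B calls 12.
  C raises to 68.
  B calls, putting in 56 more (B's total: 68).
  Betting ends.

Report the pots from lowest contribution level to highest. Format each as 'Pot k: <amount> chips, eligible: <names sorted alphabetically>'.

Contributions: A=12, B=68, C=68
Pot levels (distinct totals of non-folded players): 12, 68
Layer 1-12: 12 each from A, B, C = 12*3 = 36 chips; eligible A, B, C
Layer 13-68: 56 each from B, C = 56*2 = 112 chips; eligible B, C

Pot 1: 36 chips, eligible: A, B, C
Pot 2: 112 chips, eligible: B, C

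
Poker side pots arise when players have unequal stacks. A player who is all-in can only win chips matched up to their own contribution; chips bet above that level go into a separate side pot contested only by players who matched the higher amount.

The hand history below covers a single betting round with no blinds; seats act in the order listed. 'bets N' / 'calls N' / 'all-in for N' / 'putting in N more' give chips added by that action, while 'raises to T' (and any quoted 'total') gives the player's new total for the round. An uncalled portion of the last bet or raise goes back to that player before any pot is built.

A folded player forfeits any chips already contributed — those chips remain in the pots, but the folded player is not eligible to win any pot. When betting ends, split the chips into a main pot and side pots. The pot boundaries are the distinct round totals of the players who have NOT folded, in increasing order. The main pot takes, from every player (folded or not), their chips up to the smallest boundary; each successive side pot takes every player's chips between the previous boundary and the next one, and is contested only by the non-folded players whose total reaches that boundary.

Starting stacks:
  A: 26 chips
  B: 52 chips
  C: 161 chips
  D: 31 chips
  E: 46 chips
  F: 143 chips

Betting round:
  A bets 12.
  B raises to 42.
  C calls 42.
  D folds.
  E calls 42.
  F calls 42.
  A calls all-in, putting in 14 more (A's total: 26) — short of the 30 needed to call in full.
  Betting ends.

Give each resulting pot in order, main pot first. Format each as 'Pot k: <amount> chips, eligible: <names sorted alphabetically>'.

Pot 1: 130 chips, eligible: A, B, C, E, F
Pot 2: 64 chips, eligible: B, C, E, F

Derivation:
Contributions: A=26, B=42, C=42, E=42, F=42
Folded: D
Pot levels (distinct totals of non-folded players): 26, 42
Layer 1-26: 26 each from A, B, C, E, F = 26*5 = 130 chips; eligible A, B, C, E, F
Layer 27-42: 16 each from B, C, E, F = 16*4 = 64 chips; eligible B, C, E, F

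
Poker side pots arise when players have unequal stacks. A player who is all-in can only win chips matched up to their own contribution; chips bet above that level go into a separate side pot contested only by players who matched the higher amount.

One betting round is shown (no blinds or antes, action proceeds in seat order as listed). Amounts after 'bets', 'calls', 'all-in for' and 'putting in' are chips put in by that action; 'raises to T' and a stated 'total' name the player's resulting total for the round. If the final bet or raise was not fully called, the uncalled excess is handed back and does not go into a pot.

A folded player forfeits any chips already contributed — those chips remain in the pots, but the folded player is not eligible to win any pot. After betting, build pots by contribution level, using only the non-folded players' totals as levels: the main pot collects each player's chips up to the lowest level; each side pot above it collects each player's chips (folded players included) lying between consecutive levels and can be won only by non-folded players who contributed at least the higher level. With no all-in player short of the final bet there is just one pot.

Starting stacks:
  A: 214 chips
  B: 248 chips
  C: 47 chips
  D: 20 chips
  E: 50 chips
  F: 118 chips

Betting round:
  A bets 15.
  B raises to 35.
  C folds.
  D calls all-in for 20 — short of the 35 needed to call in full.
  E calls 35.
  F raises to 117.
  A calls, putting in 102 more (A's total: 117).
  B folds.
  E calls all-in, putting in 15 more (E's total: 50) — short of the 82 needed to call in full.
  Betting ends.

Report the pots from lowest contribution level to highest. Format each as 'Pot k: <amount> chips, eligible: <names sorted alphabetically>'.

Contributions: A=117, B=35, D=20, E=50, F=117
Folded: B, C
Pot levels (distinct totals of non-folded players): 20, 50, 117
Layer 1-20: 20 each from A, B, D, E, F = 20*5 = 100 chips; eligible A, D, E, F
Layer 21-50: A 30 + B 15 + E 30 + F 30 = 105 chips; eligible A, E, F
Layer 51-117: 67 each from A, F = 67*2 = 134 chips; eligible A, F

Pot 1: 100 chips, eligible: A, D, E, F
Pot 2: 105 chips, eligible: A, E, F
Pot 3: 134 chips, eligible: A, F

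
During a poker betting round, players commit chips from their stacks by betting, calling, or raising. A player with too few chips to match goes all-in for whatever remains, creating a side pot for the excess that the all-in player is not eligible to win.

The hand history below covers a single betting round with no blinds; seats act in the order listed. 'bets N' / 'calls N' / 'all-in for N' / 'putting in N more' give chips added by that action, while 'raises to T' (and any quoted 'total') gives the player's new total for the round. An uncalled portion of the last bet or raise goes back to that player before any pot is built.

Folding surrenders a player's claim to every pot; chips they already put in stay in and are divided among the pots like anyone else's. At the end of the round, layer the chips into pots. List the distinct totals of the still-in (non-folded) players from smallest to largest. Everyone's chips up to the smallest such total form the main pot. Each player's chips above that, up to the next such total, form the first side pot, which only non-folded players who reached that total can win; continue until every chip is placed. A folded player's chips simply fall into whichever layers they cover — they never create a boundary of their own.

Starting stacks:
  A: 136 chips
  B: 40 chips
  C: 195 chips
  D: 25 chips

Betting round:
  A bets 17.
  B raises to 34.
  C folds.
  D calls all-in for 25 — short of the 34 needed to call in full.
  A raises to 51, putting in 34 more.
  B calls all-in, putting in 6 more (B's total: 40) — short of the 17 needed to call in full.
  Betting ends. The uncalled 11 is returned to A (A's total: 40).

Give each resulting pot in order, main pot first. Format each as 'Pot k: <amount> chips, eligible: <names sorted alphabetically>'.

Pot 1: 75 chips, eligible: A, B, D
Pot 2: 30 chips, eligible: A, B

Derivation:
Contributions (after 11 returned to A): A=40, B=40, D=25
Folded: C
Pot levels (distinct totals of non-folded players): 25, 40
Layer 1-25: 25 each from A, B, D = 25*3 = 75 chips; eligible A, B, D
Layer 26-40: 15 each from A, B = 15*2 = 30 chips; eligible A, B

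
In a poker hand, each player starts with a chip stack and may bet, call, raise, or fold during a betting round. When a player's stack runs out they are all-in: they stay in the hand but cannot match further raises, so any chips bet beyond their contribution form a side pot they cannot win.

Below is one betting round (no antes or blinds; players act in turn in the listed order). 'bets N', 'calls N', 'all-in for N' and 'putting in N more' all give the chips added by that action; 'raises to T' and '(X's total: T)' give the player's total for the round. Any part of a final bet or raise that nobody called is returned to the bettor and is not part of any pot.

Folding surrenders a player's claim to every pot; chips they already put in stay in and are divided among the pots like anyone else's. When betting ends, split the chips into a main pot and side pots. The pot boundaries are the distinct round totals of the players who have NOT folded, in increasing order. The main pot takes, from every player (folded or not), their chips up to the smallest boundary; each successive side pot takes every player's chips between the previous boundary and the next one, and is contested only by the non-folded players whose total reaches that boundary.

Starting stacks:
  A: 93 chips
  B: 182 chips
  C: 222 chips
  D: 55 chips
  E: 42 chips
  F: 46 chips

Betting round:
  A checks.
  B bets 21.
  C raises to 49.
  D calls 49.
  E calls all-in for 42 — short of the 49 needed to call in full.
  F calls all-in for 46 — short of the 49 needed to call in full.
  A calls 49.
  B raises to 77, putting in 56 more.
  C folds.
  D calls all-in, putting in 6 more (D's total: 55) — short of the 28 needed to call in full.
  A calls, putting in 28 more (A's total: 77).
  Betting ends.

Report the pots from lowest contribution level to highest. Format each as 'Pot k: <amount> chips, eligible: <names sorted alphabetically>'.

Contributions: A=77, B=77, C=49, D=55, E=42, F=46
Folded: C
Pot levels (distinct totals of non-folded players): 42, 46, 55, 77
Layer 1-42: 42 each from A, B, C, D, E, F = 42*6 = 252 chips; eligible A, B, D, E, F
Layer 43-46: 4 each from A, B, C, D, F = 4*5 = 20 chips; eligible A, B, D, F
Layer 47-55: A 9 + B 9 + C 3 + D 9 = 30 chips; eligible A, B, D
Layer 56-77: 22 each from A, B = 22*2 = 44 chips; eligible A, B

Pot 1: 252 chips, eligible: A, B, D, E, F
Pot 2: 20 chips, eligible: A, B, D, F
Pot 3: 30 chips, eligible: A, B, D
Pot 4: 44 chips, eligible: A, B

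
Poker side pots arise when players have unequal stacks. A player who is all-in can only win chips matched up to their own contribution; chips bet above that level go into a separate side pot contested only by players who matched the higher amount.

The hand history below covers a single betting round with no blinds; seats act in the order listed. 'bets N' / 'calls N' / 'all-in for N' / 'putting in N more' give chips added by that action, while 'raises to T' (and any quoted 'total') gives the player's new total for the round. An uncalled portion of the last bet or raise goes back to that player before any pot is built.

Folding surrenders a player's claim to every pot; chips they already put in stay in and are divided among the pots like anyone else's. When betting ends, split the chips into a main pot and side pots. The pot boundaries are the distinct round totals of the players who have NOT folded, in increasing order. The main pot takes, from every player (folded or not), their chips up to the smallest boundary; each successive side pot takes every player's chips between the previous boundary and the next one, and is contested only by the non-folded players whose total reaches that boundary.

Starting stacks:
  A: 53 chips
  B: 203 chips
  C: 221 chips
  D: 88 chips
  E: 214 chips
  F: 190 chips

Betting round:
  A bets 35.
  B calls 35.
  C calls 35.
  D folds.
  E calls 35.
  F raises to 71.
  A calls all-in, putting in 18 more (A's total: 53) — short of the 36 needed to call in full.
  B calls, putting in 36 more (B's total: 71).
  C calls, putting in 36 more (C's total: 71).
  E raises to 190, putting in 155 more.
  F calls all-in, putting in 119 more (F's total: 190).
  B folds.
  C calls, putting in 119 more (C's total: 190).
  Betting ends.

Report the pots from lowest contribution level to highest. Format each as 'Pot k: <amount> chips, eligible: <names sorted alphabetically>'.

Contributions: A=53, B=71, C=190, E=190, F=190
Folded: B, D
Pot levels (distinct totals of non-folded players): 53, 190
Layer 1-53: 53 each from A, B, C, E, F = 53*5 = 265 chips; eligible A, C, E, F
Layer 54-190: B 18 + C 137 + E 137 + F 137 = 429 chips; eligible C, E, F

Pot 1: 265 chips, eligible: A, C, E, F
Pot 2: 429 chips, eligible: C, E, F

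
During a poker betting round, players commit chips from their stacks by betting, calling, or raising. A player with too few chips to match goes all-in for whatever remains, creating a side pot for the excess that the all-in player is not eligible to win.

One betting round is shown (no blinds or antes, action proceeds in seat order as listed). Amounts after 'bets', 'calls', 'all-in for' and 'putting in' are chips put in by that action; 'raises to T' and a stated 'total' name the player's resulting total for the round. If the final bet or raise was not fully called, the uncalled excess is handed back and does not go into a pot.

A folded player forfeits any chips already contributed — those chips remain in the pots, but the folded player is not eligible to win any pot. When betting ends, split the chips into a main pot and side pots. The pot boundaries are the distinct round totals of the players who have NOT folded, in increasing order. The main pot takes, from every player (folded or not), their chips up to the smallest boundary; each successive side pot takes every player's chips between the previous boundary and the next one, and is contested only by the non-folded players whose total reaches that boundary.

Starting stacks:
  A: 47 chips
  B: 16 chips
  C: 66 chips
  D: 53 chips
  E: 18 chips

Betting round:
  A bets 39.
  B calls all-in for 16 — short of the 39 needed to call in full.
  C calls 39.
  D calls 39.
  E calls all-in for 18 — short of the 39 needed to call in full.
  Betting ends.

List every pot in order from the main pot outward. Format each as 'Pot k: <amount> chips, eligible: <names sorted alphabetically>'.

Contributions: A=39, B=16, C=39, D=39, E=18
Pot levels (distinct totals of non-folded players): 16, 18, 39
Layer 1-16: 16 each from A, B, C, D, E = 16*5 = 80 chips; eligible A, B, C, D, E
Layer 17-18: 2 each from A, C, D, E = 2*4 = 8 chips; eligible A, C, D, E
Layer 19-39: 21 each from A, C, D = 21*3 = 63 chips; eligible A, C, D

Pot 1: 80 chips, eligible: A, B, C, D, E
Pot 2: 8 chips, eligible: A, C, D, E
Pot 3: 63 chips, eligible: A, C, D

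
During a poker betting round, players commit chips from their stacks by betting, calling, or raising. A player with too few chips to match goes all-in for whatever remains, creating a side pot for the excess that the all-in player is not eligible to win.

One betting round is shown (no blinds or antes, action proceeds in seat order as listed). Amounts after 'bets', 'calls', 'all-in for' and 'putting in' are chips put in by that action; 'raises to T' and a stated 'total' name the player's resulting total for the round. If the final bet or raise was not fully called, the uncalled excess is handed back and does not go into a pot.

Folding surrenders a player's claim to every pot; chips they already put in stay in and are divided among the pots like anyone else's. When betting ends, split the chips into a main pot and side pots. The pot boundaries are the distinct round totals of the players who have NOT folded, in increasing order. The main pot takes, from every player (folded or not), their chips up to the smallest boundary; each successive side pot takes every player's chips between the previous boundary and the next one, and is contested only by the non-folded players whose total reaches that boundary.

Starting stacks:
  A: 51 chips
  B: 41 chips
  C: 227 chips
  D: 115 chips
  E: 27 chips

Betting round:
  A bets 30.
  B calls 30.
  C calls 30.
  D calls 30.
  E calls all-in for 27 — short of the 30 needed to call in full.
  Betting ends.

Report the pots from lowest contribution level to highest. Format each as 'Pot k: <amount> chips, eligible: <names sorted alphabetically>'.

Pot 1: 135 chips, eligible: A, B, C, D, E
Pot 2: 12 chips, eligible: A, B, C, D

Derivation:
Contributions: A=30, B=30, C=30, D=30, E=27
Pot levels (distinct totals of non-folded players): 27, 30
Layer 1-27: 27 each from A, B, C, D, E = 27*5 = 135 chips; eligible A, B, C, D, E
Layer 28-30: 3 each from A, B, C, D = 3*4 = 12 chips; eligible A, B, C, D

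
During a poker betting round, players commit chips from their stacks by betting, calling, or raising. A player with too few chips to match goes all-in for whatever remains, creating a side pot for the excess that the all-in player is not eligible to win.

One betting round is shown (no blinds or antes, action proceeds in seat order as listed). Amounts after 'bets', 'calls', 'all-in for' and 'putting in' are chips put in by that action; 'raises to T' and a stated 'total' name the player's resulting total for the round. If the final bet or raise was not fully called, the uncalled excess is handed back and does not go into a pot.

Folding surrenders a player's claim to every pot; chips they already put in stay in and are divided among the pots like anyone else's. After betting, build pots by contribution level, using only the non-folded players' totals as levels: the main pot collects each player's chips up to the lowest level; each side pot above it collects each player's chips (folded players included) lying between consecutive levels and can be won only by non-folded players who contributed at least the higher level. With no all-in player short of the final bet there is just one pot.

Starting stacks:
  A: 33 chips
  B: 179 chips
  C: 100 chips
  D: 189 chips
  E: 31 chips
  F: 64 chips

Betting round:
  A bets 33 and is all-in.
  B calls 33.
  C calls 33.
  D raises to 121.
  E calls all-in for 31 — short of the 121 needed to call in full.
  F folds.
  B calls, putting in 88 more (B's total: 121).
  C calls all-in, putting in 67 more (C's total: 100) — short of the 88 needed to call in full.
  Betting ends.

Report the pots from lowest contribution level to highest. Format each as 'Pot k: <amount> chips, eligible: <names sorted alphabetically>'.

Contributions: A=33, B=121, C=100, D=121, E=31
Folded: F
Pot levels (distinct totals of non-folded players): 31, 33, 100, 121
Layer 1-31: 31 each from A, B, C, D, E = 31*5 = 155 chips; eligible A, B, C, D, E
Layer 32-33: 2 each from A, B, C, D = 2*4 = 8 chips; eligible A, B, C, D
Layer 34-100: 67 each from B, C, D = 67*3 = 201 chips; eligible B, C, D
Layer 101-121: 21 each from B, D = 21*2 = 42 chips; eligible B, D

Pot 1: 155 chips, eligible: A, B, C, D, E
Pot 2: 8 chips, eligible: A, B, C, D
Pot 3: 201 chips, eligible: B, C, D
Pot 4: 42 chips, eligible: B, D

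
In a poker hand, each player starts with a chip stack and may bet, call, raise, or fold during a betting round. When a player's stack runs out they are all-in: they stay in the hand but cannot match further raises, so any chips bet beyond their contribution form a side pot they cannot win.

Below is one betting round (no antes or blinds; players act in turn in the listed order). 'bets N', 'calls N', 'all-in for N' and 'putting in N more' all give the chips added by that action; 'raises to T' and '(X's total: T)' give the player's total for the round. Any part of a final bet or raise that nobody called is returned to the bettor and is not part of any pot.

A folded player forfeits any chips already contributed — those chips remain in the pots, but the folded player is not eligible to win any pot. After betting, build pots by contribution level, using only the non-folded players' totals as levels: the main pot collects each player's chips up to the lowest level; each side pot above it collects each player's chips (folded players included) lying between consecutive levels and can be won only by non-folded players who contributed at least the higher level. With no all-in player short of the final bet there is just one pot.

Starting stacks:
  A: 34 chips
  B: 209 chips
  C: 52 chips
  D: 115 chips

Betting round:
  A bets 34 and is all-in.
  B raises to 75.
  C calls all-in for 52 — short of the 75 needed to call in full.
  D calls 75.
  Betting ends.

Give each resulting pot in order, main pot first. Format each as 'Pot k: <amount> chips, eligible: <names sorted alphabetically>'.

Pot 1: 136 chips, eligible: A, B, C, D
Pot 2: 54 chips, eligible: B, C, D
Pot 3: 46 chips, eligible: B, D

Derivation:
Contributions: A=34, B=75, C=52, D=75
Pot levels (distinct totals of non-folded players): 34, 52, 75
Layer 1-34: 34 each from A, B, C, D = 34*4 = 136 chips; eligible A, B, C, D
Layer 35-52: 18 each from B, C, D = 18*3 = 54 chips; eligible B, C, D
Layer 53-75: 23 each from B, D = 23*2 = 46 chips; eligible B, D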